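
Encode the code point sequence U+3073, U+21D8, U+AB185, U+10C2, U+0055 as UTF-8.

U+3073: 3-byte form → E3 81 B3.
U+21D8: 3-byte form → E2 87 98.
U+AB185: 4-byte form → F2 AB 86 85.
U+10C2: 3-byte form → E1 83 82.
U+0055: 1-byte form → 55.
Concatenated (14 bytes): E3 81 B3 E2 87 98 F2 AB 86 85 E1 83 82 55.

E3 81 B3 E2 87 98 F2 AB 86 85 E1 83 82 55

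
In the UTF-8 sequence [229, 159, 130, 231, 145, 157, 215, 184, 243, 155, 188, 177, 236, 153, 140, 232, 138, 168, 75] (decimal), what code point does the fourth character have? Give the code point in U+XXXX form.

U+DBF31

Offset 0: leading byte 0xE5 = 11100101 → 3-byte char #1 = E5 9F 82.
Offset 3: leading byte 0xE7 = 11100111 → 3-byte char #2 = E7 91 9D.
Offset 6: leading byte 0xD7 = 11010111 → 2-byte char #3 = D7 B8.
Offset 8: leading byte 0xF3 = 11110011 → 4-byte char #4 = F3 9B BC B1.
Leading byte 0xF3 = 11110011 matches 11110xxx → 4-byte sequence.
Byte 1: 0xF3 = 11110011, payload 011 (3 bits).
Byte 2: 0x9B = 10011011 (10xxxxxx ✓), payload 011011.
Byte 3: 0xBC = 10111100 (10xxxxxx ✓), payload 111100.
Byte 4: 0xB1 = 10110001 (10xxxxxx ✓), payload 110001.
Concatenate: 011011011111100110001 = 0xDBF31 (21 bits → U+DBF31).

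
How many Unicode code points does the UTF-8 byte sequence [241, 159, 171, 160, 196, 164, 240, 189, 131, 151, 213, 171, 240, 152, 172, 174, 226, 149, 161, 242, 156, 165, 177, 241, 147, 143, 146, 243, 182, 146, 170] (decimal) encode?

9

Byte at offset 0: 0xF1 = 11110001 → 4-byte char (#1). Advance 4.
Byte at offset 4: 0xC4 = 11000100 → 2-byte char (#2). Advance 2.
Byte at offset 6: 0xF0 = 11110000 → 4-byte char (#3). Advance 4.
Byte at offset 10: 0xD5 = 11010101 → 2-byte char (#4). Advance 2.
Byte at offset 12: 0xF0 = 11110000 → 4-byte char (#5). Advance 4.
Byte at offset 16: 0xE2 = 11100010 → 3-byte char (#6). Advance 3.
Byte at offset 19: 0xF2 = 11110010 → 4-byte char (#7). Advance 4.
Byte at offset 23: 0xF1 = 11110001 → 4-byte char (#8). Advance 4.
Byte at offset 27: 0xF3 = 11110011 → 4-byte char (#9). Advance 4.
Reached end at offset 31 after 9 code points.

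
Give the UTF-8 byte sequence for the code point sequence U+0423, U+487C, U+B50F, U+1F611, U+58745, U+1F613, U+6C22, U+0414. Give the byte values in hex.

D0 A3 E4 A1 BC EB 94 8F F0 9F 98 91 F1 98 9D 85 F0 9F 98 93 E6 B0 A2 D0 94

U+0423: 2-byte form → D0 A3.
U+487C: 3-byte form → E4 A1 BC.
U+B50F: 3-byte form → EB 94 8F.
U+1F611: 4-byte form → F0 9F 98 91.
U+58745: 4-byte form → F1 98 9D 85.
U+1F613: 4-byte form → F0 9F 98 93.
U+6C22: 3-byte form → E6 B0 A2.
U+0414: 2-byte form → D0 94.
Concatenated (25 bytes): D0 A3 E4 A1 BC EB 94 8F F0 9F 98 91 F1 98 9D 85 F0 9F 98 93 E6 B0 A2 D0 94.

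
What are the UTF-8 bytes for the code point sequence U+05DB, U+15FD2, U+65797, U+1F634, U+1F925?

U+05DB: 2-byte form → D7 9B.
U+15FD2: 4-byte form → F0 95 BF 92.
U+65797: 4-byte form → F1 A5 9E 97.
U+1F634: 4-byte form → F0 9F 98 B4.
U+1F925: 4-byte form → F0 9F A4 A5.
Concatenated (18 bytes): D7 9B F0 95 BF 92 F1 A5 9E 97 F0 9F 98 B4 F0 9F A4 A5.

D7 9B F0 95 BF 92 F1 A5 9E 97 F0 9F 98 B4 F0 9F A4 A5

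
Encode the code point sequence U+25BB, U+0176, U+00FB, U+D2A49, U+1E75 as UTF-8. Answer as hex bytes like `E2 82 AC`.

E2 96 BB C5 B6 C3 BB F3 92 A9 89 E1 B9 B5

U+25BB: 3-byte form → E2 96 BB.
U+0176: 2-byte form → C5 B6.
U+00FB: 2-byte form → C3 BB.
U+D2A49: 4-byte form → F3 92 A9 89.
U+1E75: 3-byte form → E1 B9 B5.
Concatenated (14 bytes): E2 96 BB C5 B6 C3 BB F3 92 A9 89 E1 B9 B5.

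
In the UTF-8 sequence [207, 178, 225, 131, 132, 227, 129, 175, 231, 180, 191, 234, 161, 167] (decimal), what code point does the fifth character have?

U+A867

Offset 0: leading byte 0xCF = 11001111 → 2-byte char #1 = CF B2.
Offset 2: leading byte 0xE1 = 11100001 → 3-byte char #2 = E1 83 84.
Offset 5: leading byte 0xE3 = 11100011 → 3-byte char #3 = E3 81 AF.
Offset 8: leading byte 0xE7 = 11100111 → 3-byte char #4 = E7 B4 BF.
Offset 11: leading byte 0xEA = 11101010 → 3-byte char #5 = EA A1 A7.
Leading byte 0xEA = 11101010 matches 1110xxxx → 3-byte sequence.
Byte 1: 0xEA = 11101010, payload 1010 (4 bits).
Byte 2: 0xA1 = 10100001 (10xxxxxx ✓), payload 100001.
Byte 3: 0xA7 = 10100111 (10xxxxxx ✓), payload 100111.
Concatenate: 1010100001100111 = 0xA867 (16 bits → U+A867).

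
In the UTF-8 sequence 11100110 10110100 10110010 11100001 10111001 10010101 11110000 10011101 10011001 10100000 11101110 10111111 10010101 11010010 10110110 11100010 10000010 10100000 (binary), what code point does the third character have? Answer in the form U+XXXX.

U+1D660

Offset 0: leading byte 0xE6 = 11100110 → 3-byte char #1 = E6 B4 B2.
Offset 3: leading byte 0xE1 = 11100001 → 3-byte char #2 = E1 B9 95.
Offset 6: leading byte 0xF0 = 11110000 → 4-byte char #3 = F0 9D 99 A0.
Leading byte 0xF0 = 11110000 matches 11110xxx → 4-byte sequence.
Byte 1: 0xF0 = 11110000, payload 000 (3 bits).
Byte 2: 0x9D = 10011101 (10xxxxxx ✓), payload 011101.
Byte 3: 0x99 = 10011001 (10xxxxxx ✓), payload 011001.
Byte 4: 0xA0 = 10100000 (10xxxxxx ✓), payload 100000.
Concatenate: 000011101011001100000 = 0x1D660 (21 bits → U+1D660).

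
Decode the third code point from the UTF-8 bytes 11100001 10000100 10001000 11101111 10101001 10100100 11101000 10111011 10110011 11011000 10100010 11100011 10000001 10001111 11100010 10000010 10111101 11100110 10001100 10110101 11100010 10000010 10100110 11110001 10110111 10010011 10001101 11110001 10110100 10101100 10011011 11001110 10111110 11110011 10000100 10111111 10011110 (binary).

Offset 0: leading byte 0xE1 = 11100001 → 3-byte char #1 = E1 84 88.
Offset 3: leading byte 0xEF = 11101111 → 3-byte char #2 = EF A9 A4.
Offset 6: leading byte 0xE8 = 11101000 → 3-byte char #3 = E8 BB B3.
Leading byte 0xE8 = 11101000 matches 1110xxxx → 3-byte sequence.
Byte 1: 0xE8 = 11101000, payload 1000 (4 bits).
Byte 2: 0xBB = 10111011 (10xxxxxx ✓), payload 111011.
Byte 3: 0xB3 = 10110011 (10xxxxxx ✓), payload 110011.
Concatenate: 1000111011110011 = 0x8EF3 (16 bits → U+8EF3).

U+8EF3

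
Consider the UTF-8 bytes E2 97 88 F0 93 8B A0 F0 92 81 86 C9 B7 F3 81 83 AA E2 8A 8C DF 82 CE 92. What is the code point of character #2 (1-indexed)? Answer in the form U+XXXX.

U+132E0

Offset 0: leading byte 0xE2 = 11100010 → 3-byte char #1 = E2 97 88.
Offset 3: leading byte 0xF0 = 11110000 → 4-byte char #2 = F0 93 8B A0.
Leading byte 0xF0 = 11110000 matches 11110xxx → 4-byte sequence.
Byte 1: 0xF0 = 11110000, payload 000 (3 bits).
Byte 2: 0x93 = 10010011 (10xxxxxx ✓), payload 010011.
Byte 3: 0x8B = 10001011 (10xxxxxx ✓), payload 001011.
Byte 4: 0xA0 = 10100000 (10xxxxxx ✓), payload 100000.
Concatenate: 000010011001011100000 = 0x132E0 (21 bits → U+132E0).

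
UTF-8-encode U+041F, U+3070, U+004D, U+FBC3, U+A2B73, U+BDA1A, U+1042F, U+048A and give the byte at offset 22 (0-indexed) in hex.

U+041F → 2-byte form D0 9F at offsets 0–1.
U+3070 → 3-byte form E3 81 B0 at offsets 2–4.
U+004D → 1-byte form 4D at offsets 5–5.
U+FBC3 → 3-byte form EF AF 83 at offsets 6–8.
U+A2B73 → 4-byte form F2 A2 AD B3 at offsets 9–12.
U+BDA1A → 4-byte form F2 BD A8 9A at offsets 13–16.
U+1042F → 4-byte form F0 90 90 AF at offsets 17–20.
U+048A → 2-byte form D2 8A at offsets 21–22.
Offset 22 falls in char 8's range; it's byte 2 of D2 8A = 0x8A.

0x8A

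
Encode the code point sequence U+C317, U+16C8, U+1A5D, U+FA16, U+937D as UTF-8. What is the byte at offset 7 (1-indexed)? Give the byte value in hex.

0xE1

1-indexed offset 7 is 0-indexed offset 6.
U+C317 → 3-byte form EC 8C 97 at offsets 0–2.
U+16C8 → 3-byte form E1 9B 88 at offsets 3–5.
U+1A5D → 3-byte form E1 A9 9D at offsets 6–8.
Offset 6 falls in char 3's range; it's byte 1 of E1 A9 9D = 0xE1.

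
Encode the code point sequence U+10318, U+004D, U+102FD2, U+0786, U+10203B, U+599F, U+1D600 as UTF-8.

F0 90 8C 98 4D F4 82 BF 92 DE 86 F4 82 80 BB E5 A6 9F F0 9D 98 80

U+10318: 4-byte form → F0 90 8C 98.
U+004D: 1-byte form → 4D.
U+102FD2: 4-byte form → F4 82 BF 92.
U+0786: 2-byte form → DE 86.
U+10203B: 4-byte form → F4 82 80 BB.
U+599F: 3-byte form → E5 A6 9F.
U+1D600: 4-byte form → F0 9D 98 80.
Concatenated (22 bytes): F0 90 8C 98 4D F4 82 BF 92 DE 86 F4 82 80 BB E5 A6 9F F0 9D 98 80.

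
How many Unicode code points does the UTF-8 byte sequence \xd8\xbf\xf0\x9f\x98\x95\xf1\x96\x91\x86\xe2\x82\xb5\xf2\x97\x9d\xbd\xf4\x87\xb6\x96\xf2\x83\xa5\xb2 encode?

Byte at offset 0: 0xD8 = 11011000 → 2-byte char (#1). Advance 2.
Byte at offset 2: 0xF0 = 11110000 → 4-byte char (#2). Advance 4.
Byte at offset 6: 0xF1 = 11110001 → 4-byte char (#3). Advance 4.
Byte at offset 10: 0xE2 = 11100010 → 3-byte char (#4). Advance 3.
Byte at offset 13: 0xF2 = 11110010 → 4-byte char (#5). Advance 4.
Byte at offset 17: 0xF4 = 11110100 → 4-byte char (#6). Advance 4.
Byte at offset 21: 0xF2 = 11110010 → 4-byte char (#7). Advance 4.
Reached end at offset 25 after 7 code points.

7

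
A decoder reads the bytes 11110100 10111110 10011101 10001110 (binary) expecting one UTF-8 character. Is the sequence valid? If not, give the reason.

Leading byte 0xF4 = 11110100 → 4-byte form.
Payload = 0x13E74E, which exceeds U+10FFFF, the maximum Unicode code point. (Leading bytes F5–FF, or F4 followed by ≥ 0x90, are invalid.)

invalid (encodes a value above U+10FFFF)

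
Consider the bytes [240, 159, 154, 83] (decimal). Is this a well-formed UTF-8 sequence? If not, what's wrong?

Leading byte 0xF0 = 11110000 → 4-byte form.
Byte 4 is 0x53 = 01010011, which is not 10xxxxxx — expected a continuation byte.

invalid (non-continuation byte where continuation expected)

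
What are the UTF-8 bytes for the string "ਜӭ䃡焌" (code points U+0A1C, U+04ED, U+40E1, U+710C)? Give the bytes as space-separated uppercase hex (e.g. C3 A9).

E0 A8 9C D3 AD E4 83 A1 E7 84 8C

U+0A1C: 3-byte form → E0 A8 9C.
U+04ED: 2-byte form → D3 AD.
U+40E1: 3-byte form → E4 83 A1.
U+710C: 3-byte form → E7 84 8C.
Concatenated (11 bytes): E0 A8 9C D3 AD E4 83 A1 E7 84 8C.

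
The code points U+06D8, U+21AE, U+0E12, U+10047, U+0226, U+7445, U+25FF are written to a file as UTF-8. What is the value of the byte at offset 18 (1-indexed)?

1-indexed offset 18 is 0-indexed offset 17.
U+06D8 → 2-byte form DB 98 at offsets 0–1.
U+21AE → 3-byte form E2 86 AE at offsets 2–4.
U+0E12 → 3-byte form E0 B8 92 at offsets 5–7.
U+10047 → 4-byte form F0 90 81 87 at offsets 8–11.
U+0226 → 2-byte form C8 A6 at offsets 12–13.
U+7445 → 3-byte form E7 91 85 at offsets 14–16.
U+25FF → 3-byte form E2 97 BF at offsets 17–19.
Offset 17 falls in char 7's range; it's byte 1 of E2 97 BF = 0xE2.

0xE2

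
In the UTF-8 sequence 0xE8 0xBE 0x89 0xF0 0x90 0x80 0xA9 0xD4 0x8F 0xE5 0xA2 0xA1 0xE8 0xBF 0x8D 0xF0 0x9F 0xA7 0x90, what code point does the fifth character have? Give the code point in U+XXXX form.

Offset 0: leading byte 0xE8 = 11101000 → 3-byte char #1 = E8 BE 89.
Offset 3: leading byte 0xF0 = 11110000 → 4-byte char #2 = F0 90 80 A9.
Offset 7: leading byte 0xD4 = 11010100 → 2-byte char #3 = D4 8F.
Offset 9: leading byte 0xE5 = 11100101 → 3-byte char #4 = E5 A2 A1.
Offset 12: leading byte 0xE8 = 11101000 → 3-byte char #5 = E8 BF 8D.
Leading byte 0xE8 = 11101000 matches 1110xxxx → 3-byte sequence.
Byte 1: 0xE8 = 11101000, payload 1000 (4 bits).
Byte 2: 0xBF = 10111111 (10xxxxxx ✓), payload 111111.
Byte 3: 0x8D = 10001101 (10xxxxxx ✓), payload 001101.
Concatenate: 1000111111001101 = 0x8FCD (16 bits → U+8FCD).

U+8FCD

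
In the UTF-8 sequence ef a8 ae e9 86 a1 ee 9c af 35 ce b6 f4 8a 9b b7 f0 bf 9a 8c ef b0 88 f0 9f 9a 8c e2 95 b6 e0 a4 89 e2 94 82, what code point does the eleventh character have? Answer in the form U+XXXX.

Offset 0: leading byte 0xEF = 11101111 → 3-byte char #1 = EF A8 AE.
Offset 3: leading byte 0xE9 = 11101001 → 3-byte char #2 = E9 86 A1.
Offset 6: leading byte 0xEE = 11101110 → 3-byte char #3 = EE 9C AF.
Offset 9: leading byte 0x35 = 00110101 → 1-byte char #4 = 35.
Offset 10: leading byte 0xCE = 11001110 → 2-byte char #5 = CE B6.
Offset 12: leading byte 0xF4 = 11110100 → 4-byte char #6 = F4 8A 9B B7.
Offset 16: leading byte 0xF0 = 11110000 → 4-byte char #7 = F0 BF 9A 8C.
Offset 20: leading byte 0xEF = 11101111 → 3-byte char #8 = EF B0 88.
Offset 23: leading byte 0xF0 = 11110000 → 4-byte char #9 = F0 9F 9A 8C.
Offset 27: leading byte 0xE2 = 11100010 → 3-byte char #10 = E2 95 B6.
Offset 30: leading byte 0xE0 = 11100000 → 3-byte char #11 = E0 A4 89.
Leading byte 0xE0 = 11100000 matches 1110xxxx → 3-byte sequence.
Byte 1: 0xE0 = 11100000, payload 0000 (4 bits).
Byte 2: 0xA4 = 10100100 (10xxxxxx ✓), payload 100100.
Byte 3: 0x89 = 10001001 (10xxxxxx ✓), payload 001001.
Concatenate: 0000100100001001 = 0x909 (16 bits → U+0909).

U+0909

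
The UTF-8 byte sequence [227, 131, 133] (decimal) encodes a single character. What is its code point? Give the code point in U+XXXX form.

Leading byte 0xE3 = 11100011 matches 1110xxxx → 3-byte sequence.
Byte 1: 0xE3 = 11100011, payload 0011 (4 bits).
Byte 2: 0x83 = 10000011 (10xxxxxx ✓), payload 000011.
Byte 3: 0x85 = 10000101 (10xxxxxx ✓), payload 000101.
Concatenate: 0011000011000101 = 0x30C5 (16 bits → U+30C5).

U+30C5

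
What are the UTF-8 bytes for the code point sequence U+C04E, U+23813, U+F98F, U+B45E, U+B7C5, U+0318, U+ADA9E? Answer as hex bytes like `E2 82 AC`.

U+C04E: 3-byte form → EC 81 8E.
U+23813: 4-byte form → F0 A3 A0 93.
U+F98F: 3-byte form → EF A6 8F.
U+B45E: 3-byte form → EB 91 9E.
U+B7C5: 3-byte form → EB 9F 85.
U+0318: 2-byte form → CC 98.
U+ADA9E: 4-byte form → F2 AD AA 9E.
Concatenated (22 bytes): EC 81 8E F0 A3 A0 93 EF A6 8F EB 91 9E EB 9F 85 CC 98 F2 AD AA 9E.

EC 81 8E F0 A3 A0 93 EF A6 8F EB 91 9E EB 9F 85 CC 98 F2 AD AA 9E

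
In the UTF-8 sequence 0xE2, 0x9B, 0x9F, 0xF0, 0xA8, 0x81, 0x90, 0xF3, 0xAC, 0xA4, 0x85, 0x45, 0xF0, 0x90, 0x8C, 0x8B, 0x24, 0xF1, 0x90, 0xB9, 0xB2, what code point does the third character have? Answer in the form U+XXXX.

U+EC905

Offset 0: leading byte 0xE2 = 11100010 → 3-byte char #1 = E2 9B 9F.
Offset 3: leading byte 0xF0 = 11110000 → 4-byte char #2 = F0 A8 81 90.
Offset 7: leading byte 0xF3 = 11110011 → 4-byte char #3 = F3 AC A4 85.
Leading byte 0xF3 = 11110011 matches 11110xxx → 4-byte sequence.
Byte 1: 0xF3 = 11110011, payload 011 (3 bits).
Byte 2: 0xAC = 10101100 (10xxxxxx ✓), payload 101100.
Byte 3: 0xA4 = 10100100 (10xxxxxx ✓), payload 100100.
Byte 4: 0x85 = 10000101 (10xxxxxx ✓), payload 000101.
Concatenate: 011101100100100000101 = 0xEC905 (21 bits → U+EC905).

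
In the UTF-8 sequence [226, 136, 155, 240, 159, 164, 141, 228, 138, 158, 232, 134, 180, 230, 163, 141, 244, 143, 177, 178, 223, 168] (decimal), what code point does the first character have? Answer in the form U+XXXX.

U+221B

Offset 0: leading byte 0xE2 = 11100010 → 3-byte char #1 = E2 88 9B.
Leading byte 0xE2 = 11100010 matches 1110xxxx → 3-byte sequence.
Byte 1: 0xE2 = 11100010, payload 0010 (4 bits).
Byte 2: 0x88 = 10001000 (10xxxxxx ✓), payload 001000.
Byte 3: 0x9B = 10011011 (10xxxxxx ✓), payload 011011.
Concatenate: 0010001000011011 = 0x221B (16 bits → U+221B).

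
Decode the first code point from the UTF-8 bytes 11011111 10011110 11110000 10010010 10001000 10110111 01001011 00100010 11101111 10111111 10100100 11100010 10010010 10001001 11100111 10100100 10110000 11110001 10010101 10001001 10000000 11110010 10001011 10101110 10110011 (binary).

Offset 0: leading byte 0xDF = 11011111 → 2-byte char #1 = DF 9E.
Leading byte 0xDF = 11011111 matches 110xxxxx → 2-byte sequence.
Byte 1: 0xDF = 11011111, payload 11111 (5 bits).
Byte 2: 0x9E = 10011110 (10xxxxxx ✓), payload 011110.
Concatenate: 11111011110 = 0x7DE (11 bits → U+07DE).

U+07DE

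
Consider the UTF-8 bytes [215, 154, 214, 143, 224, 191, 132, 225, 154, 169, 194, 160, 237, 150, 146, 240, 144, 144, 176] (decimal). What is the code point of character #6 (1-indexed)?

U+D592

Offset 0: leading byte 0xD7 = 11010111 → 2-byte char #1 = D7 9A.
Offset 2: leading byte 0xD6 = 11010110 → 2-byte char #2 = D6 8F.
Offset 4: leading byte 0xE0 = 11100000 → 3-byte char #3 = E0 BF 84.
Offset 7: leading byte 0xE1 = 11100001 → 3-byte char #4 = E1 9A A9.
Offset 10: leading byte 0xC2 = 11000010 → 2-byte char #5 = C2 A0.
Offset 12: leading byte 0xED = 11101101 → 3-byte char #6 = ED 96 92.
Leading byte 0xED = 11101101 matches 1110xxxx → 3-byte sequence.
Byte 1: 0xED = 11101101, payload 1101 (4 bits).
Byte 2: 0x96 = 10010110 (10xxxxxx ✓), payload 010110.
Byte 3: 0x92 = 10010010 (10xxxxxx ✓), payload 010010.
Concatenate: 1101010110010010 = 0xD592 (16 bits → U+D592).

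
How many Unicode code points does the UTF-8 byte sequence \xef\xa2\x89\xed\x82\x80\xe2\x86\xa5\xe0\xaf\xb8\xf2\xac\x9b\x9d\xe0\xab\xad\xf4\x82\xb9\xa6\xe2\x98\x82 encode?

8

Byte at offset 0: 0xEF = 11101111 → 3-byte char (#1). Advance 3.
Byte at offset 3: 0xED = 11101101 → 3-byte char (#2). Advance 3.
Byte at offset 6: 0xE2 = 11100010 → 3-byte char (#3). Advance 3.
Byte at offset 9: 0xE0 = 11100000 → 3-byte char (#4). Advance 3.
Byte at offset 12: 0xF2 = 11110010 → 4-byte char (#5). Advance 4.
Byte at offset 16: 0xE0 = 11100000 → 3-byte char (#6). Advance 3.
Byte at offset 19: 0xF4 = 11110100 → 4-byte char (#7). Advance 4.
Byte at offset 23: 0xE2 = 11100010 → 3-byte char (#8). Advance 3.
Reached end at offset 26 after 8 code points.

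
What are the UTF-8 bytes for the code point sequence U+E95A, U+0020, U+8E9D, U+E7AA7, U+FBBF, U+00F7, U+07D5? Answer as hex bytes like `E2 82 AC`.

U+E95A: 3-byte form → EE A5 9A.
U+0020: 1-byte form → 20.
U+8E9D: 3-byte form → E8 BA 9D.
U+E7AA7: 4-byte form → F3 A7 AA A7.
U+FBBF: 3-byte form → EF AE BF.
U+00F7: 2-byte form → C3 B7.
U+07D5: 2-byte form → DF 95.
Concatenated (18 bytes): EE A5 9A 20 E8 BA 9D F3 A7 AA A7 EF AE BF C3 B7 DF 95.

EE A5 9A 20 E8 BA 9D F3 A7 AA A7 EF AE BF C3 B7 DF 95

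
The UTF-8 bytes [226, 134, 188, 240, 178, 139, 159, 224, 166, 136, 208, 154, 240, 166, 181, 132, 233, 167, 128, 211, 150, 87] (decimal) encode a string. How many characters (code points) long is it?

8

Byte at offset 0: 0xE2 = 11100010 → 3-byte char (#1). Advance 3.
Byte at offset 3: 0xF0 = 11110000 → 4-byte char (#2). Advance 4.
Byte at offset 7: 0xE0 = 11100000 → 3-byte char (#3). Advance 3.
Byte at offset 10: 0xD0 = 11010000 → 2-byte char (#4). Advance 2.
Byte at offset 12: 0xF0 = 11110000 → 4-byte char (#5). Advance 4.
Byte at offset 16: 0xE9 = 11101001 → 3-byte char (#6). Advance 3.
Byte at offset 19: 0xD3 = 11010011 → 2-byte char (#7). Advance 2.
Byte at offset 21: 0x57 = 01010111 → 1-byte char (#8). Advance 1.
Reached end at offset 22 after 8 code points.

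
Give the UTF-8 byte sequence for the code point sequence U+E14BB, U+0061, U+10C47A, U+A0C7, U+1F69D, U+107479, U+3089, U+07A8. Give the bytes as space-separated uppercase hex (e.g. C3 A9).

F3 A1 92 BB 61 F4 8C 91 BA EA 83 87 F0 9F 9A 9D F4 87 91 B9 E3 82 89 DE A8

U+E14BB: 4-byte form → F3 A1 92 BB.
U+0061: 1-byte form → 61.
U+10C47A: 4-byte form → F4 8C 91 BA.
U+A0C7: 3-byte form → EA 83 87.
U+1F69D: 4-byte form → F0 9F 9A 9D.
U+107479: 4-byte form → F4 87 91 B9.
U+3089: 3-byte form → E3 82 89.
U+07A8: 2-byte form → DE A8.
Concatenated (25 bytes): F3 A1 92 BB 61 F4 8C 91 BA EA 83 87 F0 9F 9A 9D F4 87 91 B9 E3 82 89 DE A8.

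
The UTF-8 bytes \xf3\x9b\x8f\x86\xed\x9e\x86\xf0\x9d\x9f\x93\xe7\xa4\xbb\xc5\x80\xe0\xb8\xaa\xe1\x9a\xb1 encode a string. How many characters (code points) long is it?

7

Byte at offset 0: 0xF3 = 11110011 → 4-byte char (#1). Advance 4.
Byte at offset 4: 0xED = 11101101 → 3-byte char (#2). Advance 3.
Byte at offset 7: 0xF0 = 11110000 → 4-byte char (#3). Advance 4.
Byte at offset 11: 0xE7 = 11100111 → 3-byte char (#4). Advance 3.
Byte at offset 14: 0xC5 = 11000101 → 2-byte char (#5). Advance 2.
Byte at offset 16: 0xE0 = 11100000 → 3-byte char (#6). Advance 3.
Byte at offset 19: 0xE1 = 11100001 → 3-byte char (#7). Advance 3.
Reached end at offset 22 after 7 code points.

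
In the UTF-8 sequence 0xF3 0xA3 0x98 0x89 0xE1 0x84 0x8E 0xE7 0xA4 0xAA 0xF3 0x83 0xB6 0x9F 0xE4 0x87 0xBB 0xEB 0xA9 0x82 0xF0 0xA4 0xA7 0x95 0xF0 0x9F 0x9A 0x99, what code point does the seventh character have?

Offset 0: leading byte 0xF3 = 11110011 → 4-byte char #1 = F3 A3 98 89.
Offset 4: leading byte 0xE1 = 11100001 → 3-byte char #2 = E1 84 8E.
Offset 7: leading byte 0xE7 = 11100111 → 3-byte char #3 = E7 A4 AA.
Offset 10: leading byte 0xF3 = 11110011 → 4-byte char #4 = F3 83 B6 9F.
Offset 14: leading byte 0xE4 = 11100100 → 3-byte char #5 = E4 87 BB.
Offset 17: leading byte 0xEB = 11101011 → 3-byte char #6 = EB A9 82.
Offset 20: leading byte 0xF0 = 11110000 → 4-byte char #7 = F0 A4 A7 95.
Leading byte 0xF0 = 11110000 matches 11110xxx → 4-byte sequence.
Byte 1: 0xF0 = 11110000, payload 000 (3 bits).
Byte 2: 0xA4 = 10100100 (10xxxxxx ✓), payload 100100.
Byte 3: 0xA7 = 10100111 (10xxxxxx ✓), payload 100111.
Byte 4: 0x95 = 10010101 (10xxxxxx ✓), payload 010101.
Concatenate: 000100100100111010101 = 0x249D5 (21 bits → U+249D5).

U+249D5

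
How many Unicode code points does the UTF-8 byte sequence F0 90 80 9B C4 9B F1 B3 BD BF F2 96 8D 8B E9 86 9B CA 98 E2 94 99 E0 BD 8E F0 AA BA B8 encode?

9

Byte at offset 0: 0xF0 = 11110000 → 4-byte char (#1). Advance 4.
Byte at offset 4: 0xC4 = 11000100 → 2-byte char (#2). Advance 2.
Byte at offset 6: 0xF1 = 11110001 → 4-byte char (#3). Advance 4.
Byte at offset 10: 0xF2 = 11110010 → 4-byte char (#4). Advance 4.
Byte at offset 14: 0xE9 = 11101001 → 3-byte char (#5). Advance 3.
Byte at offset 17: 0xCA = 11001010 → 2-byte char (#6). Advance 2.
Byte at offset 19: 0xE2 = 11100010 → 3-byte char (#7). Advance 3.
Byte at offset 22: 0xE0 = 11100000 → 3-byte char (#8). Advance 3.
Byte at offset 25: 0xF0 = 11110000 → 4-byte char (#9). Advance 4.
Reached end at offset 29 after 9 code points.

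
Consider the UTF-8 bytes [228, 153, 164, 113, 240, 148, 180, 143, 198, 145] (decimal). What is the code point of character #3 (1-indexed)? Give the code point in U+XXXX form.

U+14D0F

Offset 0: leading byte 0xE4 = 11100100 → 3-byte char #1 = E4 99 A4.
Offset 3: leading byte 0x71 = 01110001 → 1-byte char #2 = 71.
Offset 4: leading byte 0xF0 = 11110000 → 4-byte char #3 = F0 94 B4 8F.
Leading byte 0xF0 = 11110000 matches 11110xxx → 4-byte sequence.
Byte 1: 0xF0 = 11110000, payload 000 (3 bits).
Byte 2: 0x94 = 10010100 (10xxxxxx ✓), payload 010100.
Byte 3: 0xB4 = 10110100 (10xxxxxx ✓), payload 110100.
Byte 4: 0x8F = 10001111 (10xxxxxx ✓), payload 001111.
Concatenate: 000010100110100001111 = 0x14D0F (21 bits → U+14D0F).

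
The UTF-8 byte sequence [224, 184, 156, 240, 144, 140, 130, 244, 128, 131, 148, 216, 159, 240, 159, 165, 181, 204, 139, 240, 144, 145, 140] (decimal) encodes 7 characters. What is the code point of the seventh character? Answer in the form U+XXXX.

Offset 0: leading byte 0xE0 = 11100000 → 3-byte char #1 = E0 B8 9C.
Offset 3: leading byte 0xF0 = 11110000 → 4-byte char #2 = F0 90 8C 82.
Offset 7: leading byte 0xF4 = 11110100 → 4-byte char #3 = F4 80 83 94.
Offset 11: leading byte 0xD8 = 11011000 → 2-byte char #4 = D8 9F.
Offset 13: leading byte 0xF0 = 11110000 → 4-byte char #5 = F0 9F A5 B5.
Offset 17: leading byte 0xCC = 11001100 → 2-byte char #6 = CC 8B.
Offset 19: leading byte 0xF0 = 11110000 → 4-byte char #7 = F0 90 91 8C.
Leading byte 0xF0 = 11110000 matches 11110xxx → 4-byte sequence.
Byte 1: 0xF0 = 11110000, payload 000 (3 bits).
Byte 2: 0x90 = 10010000 (10xxxxxx ✓), payload 010000.
Byte 3: 0x91 = 10010001 (10xxxxxx ✓), payload 010001.
Byte 4: 0x8C = 10001100 (10xxxxxx ✓), payload 001100.
Concatenate: 000010000010001001100 = 0x1044C (21 bits → U+1044C).

U+1044C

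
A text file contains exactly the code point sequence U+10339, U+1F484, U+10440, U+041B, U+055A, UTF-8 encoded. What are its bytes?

F0 90 8C B9 F0 9F 92 84 F0 90 91 80 D0 9B D5 9A

U+10339: 4-byte form → F0 90 8C B9.
U+1F484: 4-byte form → F0 9F 92 84.
U+10440: 4-byte form → F0 90 91 80.
U+041B: 2-byte form → D0 9B.
U+055A: 2-byte form → D5 9A.
Concatenated (16 bytes): F0 90 8C B9 F0 9F 92 84 F0 90 91 80 D0 9B D5 9A.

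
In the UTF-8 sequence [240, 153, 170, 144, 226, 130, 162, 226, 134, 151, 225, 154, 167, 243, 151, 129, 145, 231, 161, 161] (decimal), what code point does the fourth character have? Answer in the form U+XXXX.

U+16A7

Offset 0: leading byte 0xF0 = 11110000 → 4-byte char #1 = F0 99 AA 90.
Offset 4: leading byte 0xE2 = 11100010 → 3-byte char #2 = E2 82 A2.
Offset 7: leading byte 0xE2 = 11100010 → 3-byte char #3 = E2 86 97.
Offset 10: leading byte 0xE1 = 11100001 → 3-byte char #4 = E1 9A A7.
Leading byte 0xE1 = 11100001 matches 1110xxxx → 3-byte sequence.
Byte 1: 0xE1 = 11100001, payload 0001 (4 bits).
Byte 2: 0x9A = 10011010 (10xxxxxx ✓), payload 011010.
Byte 3: 0xA7 = 10100111 (10xxxxxx ✓), payload 100111.
Concatenate: 0001011010100111 = 0x16A7 (16 bits → U+16A7).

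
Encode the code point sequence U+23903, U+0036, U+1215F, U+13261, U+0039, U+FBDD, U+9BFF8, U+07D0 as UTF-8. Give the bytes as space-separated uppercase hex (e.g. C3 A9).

F0 A3 A4 83 36 F0 92 85 9F F0 93 89 A1 39 EF AF 9D F2 9B BF B8 DF 90

U+23903: 4-byte form → F0 A3 A4 83.
U+0036: 1-byte form → 36.
U+1215F: 4-byte form → F0 92 85 9F.
U+13261: 4-byte form → F0 93 89 A1.
U+0039: 1-byte form → 39.
U+FBDD: 3-byte form → EF AF 9D.
U+9BFF8: 4-byte form → F2 9B BF B8.
U+07D0: 2-byte form → DF 90.
Concatenated (23 bytes): F0 A3 A4 83 36 F0 92 85 9F F0 93 89 A1 39 EF AF 9D F2 9B BF B8 DF 90.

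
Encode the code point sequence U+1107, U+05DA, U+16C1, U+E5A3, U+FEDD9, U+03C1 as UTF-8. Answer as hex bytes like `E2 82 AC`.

E1 84 87 D7 9A E1 9B 81 EE 96 A3 F3 BE B7 99 CF 81

U+1107: 3-byte form → E1 84 87.
U+05DA: 2-byte form → D7 9A.
U+16C1: 3-byte form → E1 9B 81.
U+E5A3: 3-byte form → EE 96 A3.
U+FEDD9: 4-byte form → F3 BE B7 99.
U+03C1: 2-byte form → CF 81.
Concatenated (17 bytes): E1 84 87 D7 9A E1 9B 81 EE 96 A3 F3 BE B7 99 CF 81.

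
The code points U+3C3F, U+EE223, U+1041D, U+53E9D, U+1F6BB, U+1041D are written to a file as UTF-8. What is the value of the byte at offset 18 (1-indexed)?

0x9A

1-indexed offset 18 is 0-indexed offset 17.
U+3C3F → 3-byte form E3 B0 BF at offsets 0–2.
U+EE223 → 4-byte form F3 AE 88 A3 at offsets 3–6.
U+1041D → 4-byte form F0 90 90 9D at offsets 7–10.
U+53E9D → 4-byte form F1 93 BA 9D at offsets 11–14.
U+1F6BB → 4-byte form F0 9F 9A BB at offsets 15–18.
Offset 17 falls in char 5's range; it's byte 3 of F0 9F 9A BB = 0x9A.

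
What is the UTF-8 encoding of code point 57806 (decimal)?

U+E1CE = 0xE1CE = 57806 decimal. In range U+0800–U+FFFF → 3-byte form: 1110xxxx 10xxxxxx 10xxxxxx.
Binary (16 bits): 1110000111001110.
Split 4+6+6: 1110 | 000111 | 001110.
Byte 1: 11101110 = 0xEE.
Byte 2: 10000111 = 0x87.
Byte 3: 10001110 = 0x8E.

EE 87 8E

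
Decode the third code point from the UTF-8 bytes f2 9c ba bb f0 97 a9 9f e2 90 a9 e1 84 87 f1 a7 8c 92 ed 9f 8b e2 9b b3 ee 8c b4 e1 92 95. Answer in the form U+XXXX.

U+2429

Offset 0: leading byte 0xF2 = 11110010 → 4-byte char #1 = F2 9C BA BB.
Offset 4: leading byte 0xF0 = 11110000 → 4-byte char #2 = F0 97 A9 9F.
Offset 8: leading byte 0xE2 = 11100010 → 3-byte char #3 = E2 90 A9.
Leading byte 0xE2 = 11100010 matches 1110xxxx → 3-byte sequence.
Byte 1: 0xE2 = 11100010, payload 0010 (4 bits).
Byte 2: 0x90 = 10010000 (10xxxxxx ✓), payload 010000.
Byte 3: 0xA9 = 10101001 (10xxxxxx ✓), payload 101001.
Concatenate: 0010010000101001 = 0x2429 (16 bits → U+2429).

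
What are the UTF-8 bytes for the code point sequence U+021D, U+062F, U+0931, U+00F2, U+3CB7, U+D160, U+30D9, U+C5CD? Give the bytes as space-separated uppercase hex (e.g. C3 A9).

C8 9D D8 AF E0 A4 B1 C3 B2 E3 B2 B7 ED 85 A0 E3 83 99 EC 97 8D

U+021D: 2-byte form → C8 9D.
U+062F: 2-byte form → D8 AF.
U+0931: 3-byte form → E0 A4 B1.
U+00F2: 2-byte form → C3 B2.
U+3CB7: 3-byte form → E3 B2 B7.
U+D160: 3-byte form → ED 85 A0.
U+30D9: 3-byte form → E3 83 99.
U+C5CD: 3-byte form → EC 97 8D.
Concatenated (21 bytes): C8 9D D8 AF E0 A4 B1 C3 B2 E3 B2 B7 ED 85 A0 E3 83 99 EC 97 8D.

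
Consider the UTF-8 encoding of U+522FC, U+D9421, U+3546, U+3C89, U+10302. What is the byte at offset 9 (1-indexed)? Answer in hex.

1-indexed offset 9 is 0-indexed offset 8.
U+522FC → 4-byte form F1 92 8B BC at offsets 0–3.
U+D9421 → 4-byte form F3 99 90 A1 at offsets 4–7.
U+3546 → 3-byte form E3 95 86 at offsets 8–10.
Offset 8 falls in char 3's range; it's byte 1 of E3 95 86 = 0xE3.

0xE3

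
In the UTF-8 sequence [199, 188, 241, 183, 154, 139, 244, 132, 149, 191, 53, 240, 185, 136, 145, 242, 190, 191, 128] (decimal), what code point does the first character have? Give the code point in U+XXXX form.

Offset 0: leading byte 0xC7 = 11000111 → 2-byte char #1 = C7 BC.
Leading byte 0xC7 = 11000111 matches 110xxxxx → 2-byte sequence.
Byte 1: 0xC7 = 11000111, payload 00111 (5 bits).
Byte 2: 0xBC = 10111100 (10xxxxxx ✓), payload 111100.
Concatenate: 00111111100 = 0x1FC (11 bits → U+01FC).

U+01FC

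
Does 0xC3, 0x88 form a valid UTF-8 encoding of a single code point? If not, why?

Leading byte 0xC3 = 11000011 → 2-byte form.
Continuation bytes 0x88=10001000 all match 10xxxxxx.
Decoded value 0xC8 is ≥ 0x80 (shortest form) and not a surrogate.

valid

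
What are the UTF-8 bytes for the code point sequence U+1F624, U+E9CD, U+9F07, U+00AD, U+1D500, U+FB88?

U+1F624: 4-byte form → F0 9F 98 A4.
U+E9CD: 3-byte form → EE A7 8D.
U+9F07: 3-byte form → E9 BC 87.
U+00AD: 2-byte form → C2 AD.
U+1D500: 4-byte form → F0 9D 94 80.
U+FB88: 3-byte form → EF AE 88.
Concatenated (19 bytes): F0 9F 98 A4 EE A7 8D E9 BC 87 C2 AD F0 9D 94 80 EF AE 88.

F0 9F 98 A4 EE A7 8D E9 BC 87 C2 AD F0 9D 94 80 EF AE 88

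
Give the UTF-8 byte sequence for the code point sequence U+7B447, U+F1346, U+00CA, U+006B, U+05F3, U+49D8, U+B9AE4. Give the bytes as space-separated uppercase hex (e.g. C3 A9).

U+7B447: 4-byte form → F1 BB 91 87.
U+F1346: 4-byte form → F3 B1 8D 86.
U+00CA: 2-byte form → C3 8A.
U+006B: 1-byte form → 6B.
U+05F3: 2-byte form → D7 B3.
U+49D8: 3-byte form → E4 A7 98.
U+B9AE4: 4-byte form → F2 B9 AB A4.
Concatenated (20 bytes): F1 BB 91 87 F3 B1 8D 86 C3 8A 6B D7 B3 E4 A7 98 F2 B9 AB A4.

F1 BB 91 87 F3 B1 8D 86 C3 8A 6B D7 B3 E4 A7 98 F2 B9 AB A4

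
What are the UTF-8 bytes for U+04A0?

U+04A0 = 0x4A0 = 1184 decimal. In range U+0080–U+07FF → 2-byte form: 110xxxxx 10xxxxxx.
Binary (11 bits): 10010100000.
Split 5+6: 10010 | 100000.
Byte 1: 11010010 = 0xD2.
Byte 2: 10100000 = 0xA0.

D2 A0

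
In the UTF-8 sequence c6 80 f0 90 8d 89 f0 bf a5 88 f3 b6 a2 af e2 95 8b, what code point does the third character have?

U+3F948

Offset 0: leading byte 0xC6 = 11000110 → 2-byte char #1 = C6 80.
Offset 2: leading byte 0xF0 = 11110000 → 4-byte char #2 = F0 90 8D 89.
Offset 6: leading byte 0xF0 = 11110000 → 4-byte char #3 = F0 BF A5 88.
Leading byte 0xF0 = 11110000 matches 11110xxx → 4-byte sequence.
Byte 1: 0xF0 = 11110000, payload 000 (3 bits).
Byte 2: 0xBF = 10111111 (10xxxxxx ✓), payload 111111.
Byte 3: 0xA5 = 10100101 (10xxxxxx ✓), payload 100101.
Byte 4: 0x88 = 10001000 (10xxxxxx ✓), payload 001000.
Concatenate: 000111111100101001000 = 0x3F948 (21 bits → U+3F948).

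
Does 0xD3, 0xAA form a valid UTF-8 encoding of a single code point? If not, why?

valid

Leading byte 0xD3 = 11010011 → 2-byte form.
Continuation bytes 0xAA=10101010 all match 10xxxxxx.
Decoded value 0x4EA is ≥ 0x80 (shortest form) and not a surrogate.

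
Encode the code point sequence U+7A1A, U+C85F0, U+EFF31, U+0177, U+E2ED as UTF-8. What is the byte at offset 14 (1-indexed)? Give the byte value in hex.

1-indexed offset 14 is 0-indexed offset 13.
U+7A1A → 3-byte form E7 A8 9A at offsets 0–2.
U+C85F0 → 4-byte form F3 88 97 B0 at offsets 3–6.
U+EFF31 → 4-byte form F3 AF BC B1 at offsets 7–10.
U+0177 → 2-byte form C5 B7 at offsets 11–12.
U+E2ED → 3-byte form EE 8B AD at offsets 13–15.
Offset 13 falls in char 5's range; it's byte 1 of EE 8B AD = 0xEE.

0xEE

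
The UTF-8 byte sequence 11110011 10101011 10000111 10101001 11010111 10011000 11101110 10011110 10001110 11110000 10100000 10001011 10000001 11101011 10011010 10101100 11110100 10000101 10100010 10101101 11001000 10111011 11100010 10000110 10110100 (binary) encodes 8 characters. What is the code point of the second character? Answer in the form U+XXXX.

Offset 0: leading byte 0xF3 = 11110011 → 4-byte char #1 = F3 AB 87 A9.
Offset 4: leading byte 0xD7 = 11010111 → 2-byte char #2 = D7 98.
Leading byte 0xD7 = 11010111 matches 110xxxxx → 2-byte sequence.
Byte 1: 0xD7 = 11010111, payload 10111 (5 bits).
Byte 2: 0x98 = 10011000 (10xxxxxx ✓), payload 011000.
Concatenate: 10111011000 = 0x5D8 (11 bits → U+05D8).

U+05D8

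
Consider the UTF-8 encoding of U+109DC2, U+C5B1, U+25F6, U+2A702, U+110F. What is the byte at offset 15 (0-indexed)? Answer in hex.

U+109DC2 → 4-byte form F4 89 B7 82 at offsets 0–3.
U+C5B1 → 3-byte form EC 96 B1 at offsets 4–6.
U+25F6 → 3-byte form E2 97 B6 at offsets 7–9.
U+2A702 → 4-byte form F0 AA 9C 82 at offsets 10–13.
U+110F → 3-byte form E1 84 8F at offsets 14–16.
Offset 15 falls in char 5's range; it's byte 2 of E1 84 8F = 0x84.

0x84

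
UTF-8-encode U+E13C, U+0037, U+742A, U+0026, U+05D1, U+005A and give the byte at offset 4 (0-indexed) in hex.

U+E13C → 3-byte form EE 84 BC at offsets 0–2.
U+0037 → 1-byte form 37 at offsets 3–3.
U+742A → 3-byte form E7 90 AA at offsets 4–6.
Offset 4 falls in char 3's range; it's byte 1 of E7 90 AA = 0xE7.

0xE7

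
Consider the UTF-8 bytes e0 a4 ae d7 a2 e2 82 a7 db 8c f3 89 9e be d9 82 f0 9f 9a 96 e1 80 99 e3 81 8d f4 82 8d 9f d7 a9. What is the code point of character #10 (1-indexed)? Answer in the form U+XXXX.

U+10235F

Offset 0: leading byte 0xE0 = 11100000 → 3-byte char #1 = E0 A4 AE.
Offset 3: leading byte 0xD7 = 11010111 → 2-byte char #2 = D7 A2.
Offset 5: leading byte 0xE2 = 11100010 → 3-byte char #3 = E2 82 A7.
Offset 8: leading byte 0xDB = 11011011 → 2-byte char #4 = DB 8C.
Offset 10: leading byte 0xF3 = 11110011 → 4-byte char #5 = F3 89 9E BE.
Offset 14: leading byte 0xD9 = 11011001 → 2-byte char #6 = D9 82.
Offset 16: leading byte 0xF0 = 11110000 → 4-byte char #7 = F0 9F 9A 96.
Offset 20: leading byte 0xE1 = 11100001 → 3-byte char #8 = E1 80 99.
Offset 23: leading byte 0xE3 = 11100011 → 3-byte char #9 = E3 81 8D.
Offset 26: leading byte 0xF4 = 11110100 → 4-byte char #10 = F4 82 8D 9F.
Leading byte 0xF4 = 11110100 matches 11110xxx → 4-byte sequence.
Byte 1: 0xF4 = 11110100, payload 100 (3 bits).
Byte 2: 0x82 = 10000010 (10xxxxxx ✓), payload 000010.
Byte 3: 0x8D = 10001101 (10xxxxxx ✓), payload 001101.
Byte 4: 0x9F = 10011111 (10xxxxxx ✓), payload 011111.
Concatenate: 100000010001101011111 = 0x10235F (21 bits → U+10235F).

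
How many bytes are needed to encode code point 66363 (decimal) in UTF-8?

U+1033B = 0x1033B. UTF-8 uses 1 byte below 0x80, 2 below 0x800, 3 below 0x10000, 4 up to 0x10FFFF. 0x1033B is in U+10000–U+10FFFF → 4 bytes.

4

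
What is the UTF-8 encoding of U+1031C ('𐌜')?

U+1031C = 0x1031C = 66332 decimal. In range U+10000–U+10FFFF → 4-byte form: 11110xxx 10xxxxxx 10xxxxxx 10xxxxxx.
Binary (21 bits): 000010000001100011100.
Split 3+6+6+6: 000 | 010000 | 001100 | 011100.
Byte 1: 11110000 = 0xF0.
Byte 2: 10010000 = 0x90.
Byte 3: 10001100 = 0x8C.
Byte 4: 10011100 = 0x9C.

F0 90 8C 9C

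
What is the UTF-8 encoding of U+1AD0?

E1 AB 90

U+1AD0 = 0x1AD0 = 6864 decimal. In range U+0800–U+FFFF → 3-byte form: 1110xxxx 10xxxxxx 10xxxxxx.
Binary (16 bits): 0001101011010000.
Split 4+6+6: 0001 | 101011 | 010000.
Byte 1: 11100001 = 0xE1.
Byte 2: 10101011 = 0xAB.
Byte 3: 10010000 = 0x90.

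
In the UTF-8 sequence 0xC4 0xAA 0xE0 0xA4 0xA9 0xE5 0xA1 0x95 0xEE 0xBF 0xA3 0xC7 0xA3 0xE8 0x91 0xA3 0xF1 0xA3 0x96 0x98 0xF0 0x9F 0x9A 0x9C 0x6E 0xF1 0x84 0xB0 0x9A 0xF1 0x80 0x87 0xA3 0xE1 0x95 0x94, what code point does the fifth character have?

Offset 0: leading byte 0xC4 = 11000100 → 2-byte char #1 = C4 AA.
Offset 2: leading byte 0xE0 = 11100000 → 3-byte char #2 = E0 A4 A9.
Offset 5: leading byte 0xE5 = 11100101 → 3-byte char #3 = E5 A1 95.
Offset 8: leading byte 0xEE = 11101110 → 3-byte char #4 = EE BF A3.
Offset 11: leading byte 0xC7 = 11000111 → 2-byte char #5 = C7 A3.
Leading byte 0xC7 = 11000111 matches 110xxxxx → 2-byte sequence.
Byte 1: 0xC7 = 11000111, payload 00111 (5 bits).
Byte 2: 0xA3 = 10100011 (10xxxxxx ✓), payload 100011.
Concatenate: 00111100011 = 0x1E3 (11 bits → U+01E3).

U+01E3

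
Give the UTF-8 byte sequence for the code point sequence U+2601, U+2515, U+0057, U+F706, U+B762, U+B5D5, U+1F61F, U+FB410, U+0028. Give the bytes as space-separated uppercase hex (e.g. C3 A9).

E2 98 81 E2 94 95 57 EF 9C 86 EB 9D A2 EB 97 95 F0 9F 98 9F F3 BB 90 90 28

U+2601: 3-byte form → E2 98 81.
U+2515: 3-byte form → E2 94 95.
U+0057: 1-byte form → 57.
U+F706: 3-byte form → EF 9C 86.
U+B762: 3-byte form → EB 9D A2.
U+B5D5: 3-byte form → EB 97 95.
U+1F61F: 4-byte form → F0 9F 98 9F.
U+FB410: 4-byte form → F3 BB 90 90.
U+0028: 1-byte form → 28.
Concatenated (25 bytes): E2 98 81 E2 94 95 57 EF 9C 86 EB 9D A2 EB 97 95 F0 9F 98 9F F3 BB 90 90 28.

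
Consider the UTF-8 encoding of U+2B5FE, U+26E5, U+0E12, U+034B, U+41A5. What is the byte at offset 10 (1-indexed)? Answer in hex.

0x92

1-indexed offset 10 is 0-indexed offset 9.
U+2B5FE → 4-byte form F0 AB 97 BE at offsets 0–3.
U+26E5 → 3-byte form E2 9B A5 at offsets 4–6.
U+0E12 → 3-byte form E0 B8 92 at offsets 7–9.
Offset 9 falls in char 3's range; it's byte 3 of E0 B8 92 = 0x92.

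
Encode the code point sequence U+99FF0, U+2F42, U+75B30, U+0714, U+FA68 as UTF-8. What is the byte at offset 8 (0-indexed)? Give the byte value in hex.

U+99FF0 → 4-byte form F2 99 BF B0 at offsets 0–3.
U+2F42 → 3-byte form E2 BD 82 at offsets 4–6.
U+75B30 → 4-byte form F1 B5 AC B0 at offsets 7–10.
Offset 8 falls in char 3's range; it's byte 2 of F1 B5 AC B0 = 0xB5.

0xB5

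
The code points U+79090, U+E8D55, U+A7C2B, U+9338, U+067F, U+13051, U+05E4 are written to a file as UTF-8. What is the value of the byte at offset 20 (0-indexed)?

0x91

U+79090 → 4-byte form F1 B9 82 90 at offsets 0–3.
U+E8D55 → 4-byte form F3 A8 B5 95 at offsets 4–7.
U+A7C2B → 4-byte form F2 A7 B0 AB at offsets 8–11.
U+9338 → 3-byte form E9 8C B8 at offsets 12–14.
U+067F → 2-byte form D9 BF at offsets 15–16.
U+13051 → 4-byte form F0 93 81 91 at offsets 17–20.
Offset 20 falls in char 6's range; it's byte 4 of F0 93 81 91 = 0x91.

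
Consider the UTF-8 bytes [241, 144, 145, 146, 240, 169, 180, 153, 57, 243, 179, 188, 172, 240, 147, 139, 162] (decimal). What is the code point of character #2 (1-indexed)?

Offset 0: leading byte 0xF1 = 11110001 → 4-byte char #1 = F1 90 91 92.
Offset 4: leading byte 0xF0 = 11110000 → 4-byte char #2 = F0 A9 B4 99.
Leading byte 0xF0 = 11110000 matches 11110xxx → 4-byte sequence.
Byte 1: 0xF0 = 11110000, payload 000 (3 bits).
Byte 2: 0xA9 = 10101001 (10xxxxxx ✓), payload 101001.
Byte 3: 0xB4 = 10110100 (10xxxxxx ✓), payload 110100.
Byte 4: 0x99 = 10011001 (10xxxxxx ✓), payload 011001.
Concatenate: 000101001110100011001 = 0x29D19 (21 bits → U+29D19).

U+29D19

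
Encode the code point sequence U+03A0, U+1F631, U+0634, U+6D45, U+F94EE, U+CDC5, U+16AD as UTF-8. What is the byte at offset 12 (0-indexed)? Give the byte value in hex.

U+03A0 → 2-byte form CE A0 at offsets 0–1.
U+1F631 → 4-byte form F0 9F 98 B1 at offsets 2–5.
U+0634 → 2-byte form D8 B4 at offsets 6–7.
U+6D45 → 3-byte form E6 B5 85 at offsets 8–10.
U+F94EE → 4-byte form F3 B9 93 AE at offsets 11–14.
Offset 12 falls in char 5's range; it's byte 2 of F3 B9 93 AE = 0xB9.

0xB9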